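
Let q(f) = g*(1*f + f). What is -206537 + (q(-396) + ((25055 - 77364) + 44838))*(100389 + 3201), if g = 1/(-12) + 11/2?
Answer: -1218528527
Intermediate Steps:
g = 65/12 (g = 1*(-1/12) + 11*(1/2) = -1/12 + 11/2 = 65/12 ≈ 5.4167)
q(f) = 65*f/6 (q(f) = 65*(1*f + f)/12 = 65*(f + f)/12 = 65*(2*f)/12 = 65*f/6)
-206537 + (q(-396) + ((25055 - 77364) + 44838))*(100389 + 3201) = -206537 + ((65/6)*(-396) + ((25055 - 77364) + 44838))*(100389 + 3201) = -206537 + (-4290 + (-52309 + 44838))*103590 = -206537 + (-4290 - 7471)*103590 = -206537 - 11761*103590 = -206537 - 1218321990 = -1218528527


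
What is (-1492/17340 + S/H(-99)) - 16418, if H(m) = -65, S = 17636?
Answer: -940531651/56355 ≈ -16689.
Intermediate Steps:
(-1492/17340 + S/H(-99)) - 16418 = (-1492/17340 + 17636/(-65)) - 16418 = (-1492*1/17340 + 17636*(-1/65)) - 16418 = (-373/4335 - 17636/65) - 16418 = -15295261/56355 - 16418 = -940531651/56355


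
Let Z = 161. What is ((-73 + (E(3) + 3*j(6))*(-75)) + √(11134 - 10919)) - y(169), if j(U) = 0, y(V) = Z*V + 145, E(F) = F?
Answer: -27652 + √215 ≈ -27637.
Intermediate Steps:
y(V) = 145 + 161*V (y(V) = 161*V + 145 = 145 + 161*V)
((-73 + (E(3) + 3*j(6))*(-75)) + √(11134 - 10919)) - y(169) = ((-73 + (3 + 3*0)*(-75)) + √(11134 - 10919)) - (145 + 161*169) = ((-73 + (3 + 0)*(-75)) + √215) - (145 + 27209) = ((-73 + 3*(-75)) + √215) - 1*27354 = ((-73 - 225) + √215) - 27354 = (-298 + √215) - 27354 = -27652 + √215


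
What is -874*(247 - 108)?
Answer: -121486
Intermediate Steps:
-874*(247 - 108) = -874*139 = -121486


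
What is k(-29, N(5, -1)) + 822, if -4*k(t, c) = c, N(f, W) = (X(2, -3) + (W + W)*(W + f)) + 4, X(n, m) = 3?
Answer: 3289/4 ≈ 822.25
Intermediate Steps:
N(f, W) = 7 + 2*W*(W + f) (N(f, W) = (3 + (W + W)*(W + f)) + 4 = (3 + (2*W)*(W + f)) + 4 = (3 + 2*W*(W + f)) + 4 = 7 + 2*W*(W + f))
k(t, c) = -c/4
k(-29, N(5, -1)) + 822 = -(7 + 2*(-1)**2 + 2*(-1)*5)/4 + 822 = -(7 + 2*1 - 10)/4 + 822 = -(7 + 2 - 10)/4 + 822 = -1/4*(-1) + 822 = 1/4 + 822 = 3289/4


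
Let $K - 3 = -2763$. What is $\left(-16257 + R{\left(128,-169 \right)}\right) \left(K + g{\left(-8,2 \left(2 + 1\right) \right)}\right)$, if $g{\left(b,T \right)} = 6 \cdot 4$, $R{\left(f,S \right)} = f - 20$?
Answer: $44183664$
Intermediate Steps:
$K = -2760$ ($K = 3 - 2763 = -2760$)
$R{\left(f,S \right)} = -20 + f$ ($R{\left(f,S \right)} = f - 20 = -20 + f$)
$g{\left(b,T \right)} = 24$
$\left(-16257 + R{\left(128,-169 \right)}\right) \left(K + g{\left(-8,2 \left(2 + 1\right) \right)}\right) = \left(-16257 + \left(-20 + 128\right)\right) \left(-2760 + 24\right) = \left(-16257 + 108\right) \left(-2736\right) = \left(-16149\right) \left(-2736\right) = 44183664$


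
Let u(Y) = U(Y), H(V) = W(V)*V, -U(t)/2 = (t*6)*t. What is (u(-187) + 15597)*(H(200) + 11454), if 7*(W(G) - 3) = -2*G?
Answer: -1768847718/7 ≈ -2.5269e+8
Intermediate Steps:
W(G) = 3 - 2*G/7 (W(G) = 3 + (-2*G)/7 = 3 - 2*G/7)
U(t) = -12*t² (U(t) = -2*t*6*t = -2*6*t*t = -12*t²)
H(V) = V*(3 - 2*V/7) (H(V) = (3 - 2*V/7)*V = V*(3 - 2*V/7))
u(Y) = -12*Y²
(u(-187) + 15597)*(H(200) + 11454) = (-12*(-187)² + 15597)*((⅐)*200*(21 - 2*200) + 11454) = (-12*34969 + 15597)*((⅐)*200*(21 - 400) + 11454) = (-419628 + 15597)*((⅐)*200*(-379) + 11454) = -404031*(-75800/7 + 11454) = -404031*4378/7 = -1768847718/7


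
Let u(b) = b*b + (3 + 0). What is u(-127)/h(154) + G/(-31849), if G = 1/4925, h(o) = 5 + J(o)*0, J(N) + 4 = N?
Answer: 506081246979/156856325 ≈ 3226.4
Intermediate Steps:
J(N) = -4 + N
u(b) = 3 + b² (u(b) = b² + 3 = 3 + b²)
h(o) = 5 (h(o) = 5 + (-4 + o)*0 = 5 + 0 = 5)
G = 1/4925 ≈ 0.00020305
u(-127)/h(154) + G/(-31849) = (3 + (-127)²)/5 + (1/4925)/(-31849) = (3 + 16129)*(⅕) + (1/4925)*(-1/31849) = 16132*(⅕) - 1/156856325 = 16132/5 - 1/156856325 = 506081246979/156856325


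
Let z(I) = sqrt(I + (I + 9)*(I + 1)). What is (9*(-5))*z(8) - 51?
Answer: -51 - 45*sqrt(161) ≈ -621.99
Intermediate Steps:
z(I) = sqrt(I + (1 + I)*(9 + I)) (z(I) = sqrt(I + (9 + I)*(1 + I)) = sqrt(I + (1 + I)*(9 + I)))
(9*(-5))*z(8) - 51 = (9*(-5))*sqrt(9 + 8**2 + 11*8) - 51 = -45*sqrt(9 + 64 + 88) - 51 = -45*sqrt(161) - 51 = -51 - 45*sqrt(161)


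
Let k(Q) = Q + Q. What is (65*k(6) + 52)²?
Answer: 692224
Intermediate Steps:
k(Q) = 2*Q
(65*k(6) + 52)² = (65*(2*6) + 52)² = (65*12 + 52)² = (780 + 52)² = 832² = 692224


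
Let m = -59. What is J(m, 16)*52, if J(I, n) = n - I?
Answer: 3900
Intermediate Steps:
J(m, 16)*52 = (16 - 1*(-59))*52 = (16 + 59)*52 = 75*52 = 3900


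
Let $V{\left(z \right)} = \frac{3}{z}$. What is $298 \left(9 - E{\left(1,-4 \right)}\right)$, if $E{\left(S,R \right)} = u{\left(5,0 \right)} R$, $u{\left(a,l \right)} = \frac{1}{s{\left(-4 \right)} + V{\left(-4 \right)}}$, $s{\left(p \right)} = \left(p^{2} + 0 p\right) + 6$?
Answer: $\frac{232738}{85} \approx 2738.1$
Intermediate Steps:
$s{\left(p \right)} = 6 + p^{2}$ ($s{\left(p \right)} = \left(p^{2} + 0\right) + 6 = p^{2} + 6 = 6 + p^{2}$)
$u{\left(a,l \right)} = \frac{4}{85}$ ($u{\left(a,l \right)} = \frac{1}{\left(6 + \left(-4\right)^{2}\right) + \frac{3}{-4}} = \frac{1}{\left(6 + 16\right) + 3 \left(- \frac{1}{4}\right)} = \frac{1}{22 - \frac{3}{4}} = \frac{1}{\frac{85}{4}} = \frac{4}{85}$)
$E{\left(S,R \right)} = \frac{4 R}{85}$
$298 \left(9 - E{\left(1,-4 \right)}\right) = 298 \left(9 - \frac{4}{85} \left(-4\right)\right) = 298 \left(9 - - \frac{16}{85}\right) = 298 \left(9 + \frac{16}{85}\right) = 298 \cdot \frac{781}{85} = \frac{232738}{85}$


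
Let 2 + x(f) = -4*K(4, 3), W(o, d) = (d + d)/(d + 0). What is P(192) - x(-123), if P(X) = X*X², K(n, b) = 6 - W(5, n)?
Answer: 7077906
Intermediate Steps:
W(o, d) = 2 (W(o, d) = (2*d)/d = 2)
K(n, b) = 4 (K(n, b) = 6 - 1*2 = 6 - 2 = 4)
P(X) = X³
x(f) = -18 (x(f) = -2 - 4*4 = -2 - 16 = -18)
P(192) - x(-123) = 192³ - 1*(-18) = 7077888 + 18 = 7077906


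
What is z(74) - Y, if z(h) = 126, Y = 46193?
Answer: -46067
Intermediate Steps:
z(74) - Y = 126 - 1*46193 = 126 - 46193 = -46067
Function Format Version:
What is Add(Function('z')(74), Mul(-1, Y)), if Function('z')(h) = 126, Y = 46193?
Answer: -46067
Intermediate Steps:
Add(Function('z')(74), Mul(-1, Y)) = Add(126, Mul(-1, 46193)) = Add(126, -46193) = -46067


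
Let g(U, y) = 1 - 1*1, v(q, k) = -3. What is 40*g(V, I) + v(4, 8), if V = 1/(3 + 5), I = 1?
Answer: -3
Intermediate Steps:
V = ⅛ (V = 1/8 = ⅛ ≈ 0.12500)
g(U, y) = 0 (g(U, y) = 1 - 1 = 0)
40*g(V, I) + v(4, 8) = 40*0 - 3 = 0 - 3 = -3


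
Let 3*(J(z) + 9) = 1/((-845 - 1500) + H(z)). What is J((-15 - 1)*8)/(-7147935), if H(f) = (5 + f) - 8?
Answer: 66853/53094861180 ≈ 1.2591e-6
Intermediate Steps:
H(f) = -3 + f
J(z) = -9 + 1/(3*(-2348 + z)) (J(z) = -9 + 1/(3*((-845 - 1500) + (-3 + z))) = -9 + 1/(3*(-2345 + (-3 + z))) = -9 + 1/(3*(-2348 + z)))
J((-15 - 1)*8)/(-7147935) = ((63397 - 27*(-15 - 1)*8)/(3*(-2348 + (-15 - 1)*8)))/(-7147935) = ((63397 - (-432)*8)/(3*(-2348 - 16*8)))*(-1/7147935) = ((63397 - 27*(-128))/(3*(-2348 - 128)))*(-1/7147935) = ((⅓)*(63397 + 3456)/(-2476))*(-1/7147935) = ((⅓)*(-1/2476)*66853)*(-1/7147935) = -66853/7428*(-1/7147935) = 66853/53094861180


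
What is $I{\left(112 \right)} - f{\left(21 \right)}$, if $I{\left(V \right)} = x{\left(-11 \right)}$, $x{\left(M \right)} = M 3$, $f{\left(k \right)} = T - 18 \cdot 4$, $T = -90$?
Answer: $129$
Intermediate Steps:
$f{\left(k \right)} = -162$ ($f{\left(k \right)} = -90 - 18 \cdot 4 = -90 - 72 = -162$)
$x{\left(M \right)} = 3 M$
$I{\left(V \right)} = -33$ ($I{\left(V \right)} = 3 \left(-11\right) = -33$)
$I{\left(112 \right)} - f{\left(21 \right)} = -33 - -162 = -33 + 162 = 129$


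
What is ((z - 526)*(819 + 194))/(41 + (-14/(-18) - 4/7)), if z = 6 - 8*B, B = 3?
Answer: -8679384/649 ≈ -13373.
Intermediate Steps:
z = -18 (z = 6 - 8*3 = 6 - 24 = -18)
((z - 526)*(819 + 194))/(41 + (-14/(-18) - 4/7)) = ((-18 - 526)*(819 + 194))/(41 + (-14/(-18) - 4/7)) = (-544*1013)/(41 + (-14*(-1/18) - 4*⅐)) = -551072/(41 + (7/9 - 4/7)) = -551072/(41 + 13/63) = -551072/(2596/63) = (63/2596)*(-551072) = -8679384/649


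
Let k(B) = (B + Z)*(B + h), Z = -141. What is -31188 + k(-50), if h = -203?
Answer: 17135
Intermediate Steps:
k(B) = (-203 + B)*(-141 + B) (k(B) = (B - 141)*(B - 203) = (-141 + B)*(-203 + B) = (-203 + B)*(-141 + B))
-31188 + k(-50) = -31188 + (28623 + (-50)² - 344*(-50)) = -31188 + (28623 + 2500 + 17200) = -31188 + 48323 = 17135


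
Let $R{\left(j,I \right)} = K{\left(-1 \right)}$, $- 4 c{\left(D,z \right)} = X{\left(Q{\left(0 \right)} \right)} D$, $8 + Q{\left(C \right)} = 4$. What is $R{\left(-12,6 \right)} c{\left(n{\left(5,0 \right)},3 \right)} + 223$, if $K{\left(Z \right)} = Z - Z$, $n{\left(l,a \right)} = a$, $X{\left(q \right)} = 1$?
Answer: $223$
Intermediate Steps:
$Q{\left(C \right)} = -4$ ($Q{\left(C \right)} = -8 + 4 = -4$)
$c{\left(D,z \right)} = - \frac{D}{4}$ ($c{\left(D,z \right)} = - \frac{1 D}{4} = - \frac{D}{4}$)
$K{\left(Z \right)} = 0$
$R{\left(j,I \right)} = 0$
$R{\left(-12,6 \right)} c{\left(n{\left(5,0 \right)},3 \right)} + 223 = 0 \left(\left(- \frac{1}{4}\right) 0\right) + 223 = 0 \cdot 0 + 223 = 0 + 223 = 223$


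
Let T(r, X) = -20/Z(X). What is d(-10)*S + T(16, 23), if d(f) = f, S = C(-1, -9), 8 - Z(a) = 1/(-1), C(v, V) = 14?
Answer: -1280/9 ≈ -142.22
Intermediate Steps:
Z(a) = 9 (Z(a) = 8 - 1/(-1) = 8 - 1*(-1) = 8 + 1 = 9)
T(r, X) = -20/9
S = 14
d(-10)*S + T(16, 23) = -10*14 - 20/9 = -140 - 20/9 = -1280/9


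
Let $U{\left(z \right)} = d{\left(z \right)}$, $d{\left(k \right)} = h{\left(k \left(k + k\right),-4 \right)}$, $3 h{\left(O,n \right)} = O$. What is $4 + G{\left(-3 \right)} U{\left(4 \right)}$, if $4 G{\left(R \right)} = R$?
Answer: $-4$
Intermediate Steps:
$G{\left(R \right)} = \frac{R}{4}$
$h{\left(O,n \right)} = \frac{O}{3}$
$d{\left(k \right)} = \frac{2 k^{2}}{3}$ ($d{\left(k \right)} = \frac{k \left(k + k\right)}{3} = \frac{k 2 k}{3} = \frac{2 k^{2}}{3}$)
$U{\left(z \right)} = \frac{2 z^{2}}{3}$
$4 + G{\left(-3 \right)} U{\left(4 \right)} = 4 + \frac{1}{4} \left(-3\right) \frac{2 \cdot 4^{2}}{3} = 4 - \frac{3 \cdot \frac{2}{3} \cdot 16}{4} = 4 - 8 = -4$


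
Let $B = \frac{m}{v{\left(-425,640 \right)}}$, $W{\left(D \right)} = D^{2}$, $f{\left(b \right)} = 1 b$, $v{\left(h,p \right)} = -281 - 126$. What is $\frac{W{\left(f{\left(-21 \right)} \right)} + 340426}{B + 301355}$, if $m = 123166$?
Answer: $\frac{138732869}{122528319} \approx 1.1323$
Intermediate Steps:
$v{\left(h,p \right)} = -407$ ($v{\left(h,p \right)} = -281 - 126 = -407$)
$f{\left(b \right)} = b$
$B = - \frac{123166}{407}$ ($B = \frac{123166}{-407} = 123166 \left(- \frac{1}{407}\right) = - \frac{123166}{407} \approx -302.62$)
$\frac{W{\left(f{\left(-21 \right)} \right)} + 340426}{B + 301355} = \frac{\left(-21\right)^{2} + 340426}{- \frac{123166}{407} + 301355} = \frac{441 + 340426}{\frac{122528319}{407}} = 340867 \cdot \frac{407}{122528319} = \frac{138732869}{122528319}$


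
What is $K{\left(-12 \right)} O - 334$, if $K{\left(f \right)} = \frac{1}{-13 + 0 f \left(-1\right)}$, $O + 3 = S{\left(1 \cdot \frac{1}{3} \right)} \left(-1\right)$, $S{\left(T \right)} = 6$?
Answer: $- \frac{4333}{13} \approx -333.31$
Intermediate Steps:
$O = -9$ ($O = -3 + 6 \left(-1\right) = -3 - 6 = -9$)
$K{\left(f \right)} = - \frac{1}{13}$ ($K{\left(f \right)} = \frac{1}{-13 + 0 \left(-1\right)} = \frac{1}{-13 + 0} = \frac{1}{-13} = - \frac{1}{13}$)
$K{\left(-12 \right)} O - 334 = \left(- \frac{1}{13}\right) \left(-9\right) - 334 = \frac{9}{13} - 334 = - \frac{4333}{13}$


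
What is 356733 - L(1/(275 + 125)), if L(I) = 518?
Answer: 356215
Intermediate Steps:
356733 - L(1/(275 + 125)) = 356733 - 1*518 = 356733 - 518 = 356215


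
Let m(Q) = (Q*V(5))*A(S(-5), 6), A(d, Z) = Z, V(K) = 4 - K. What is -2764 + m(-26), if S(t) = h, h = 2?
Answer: -2608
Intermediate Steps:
S(t) = 2
m(Q) = -6*Q (m(Q) = (Q*(4 - 1*5))*6 = (Q*(4 - 5))*6 = (Q*(-1))*6 = -Q*6 = -6*Q)
-2764 + m(-26) = -2764 - 6*(-26) = -2764 + 156 = -2608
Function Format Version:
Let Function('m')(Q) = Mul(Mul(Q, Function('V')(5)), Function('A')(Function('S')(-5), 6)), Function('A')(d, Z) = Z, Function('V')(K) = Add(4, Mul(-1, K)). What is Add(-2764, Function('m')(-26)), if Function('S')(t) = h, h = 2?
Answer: -2608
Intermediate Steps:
Function('S')(t) = 2
Function('m')(Q) = Mul(-6, Q) (Function('m')(Q) = Mul(Mul(Q, Add(4, Mul(-1, 5))), 6) = Mul(Mul(Q, Add(4, -5)), 6) = Mul(Mul(Q, -1), 6) = Mul(Mul(-1, Q), 6) = Mul(-6, Q))
Add(-2764, Function('m')(-26)) = Add(-2764, Mul(-6, -26)) = Add(-2764, 156) = -2608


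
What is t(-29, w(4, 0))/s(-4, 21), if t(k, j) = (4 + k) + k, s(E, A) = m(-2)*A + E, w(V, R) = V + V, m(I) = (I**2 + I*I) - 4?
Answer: -27/40 ≈ -0.67500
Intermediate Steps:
m(I) = -4 + 2*I**2 (m(I) = (I**2 + I**2) - 4 = 2*I**2 - 4 = -4 + 2*I**2)
w(V, R) = 2*V
s(E, A) = E + 4*A (s(E, A) = (-4 + 2*(-2)**2)*A + E = (-4 + 2*4)*A + E = (-4 + 8)*A + E = 4*A + E = E + 4*A)
t(k, j) = 4 + 2*k
t(-29, w(4, 0))/s(-4, 21) = (4 + 2*(-29))/(-4 + 4*21) = (4 - 58)/(-4 + 84) = -54/80 = -54*1/80 = -27/40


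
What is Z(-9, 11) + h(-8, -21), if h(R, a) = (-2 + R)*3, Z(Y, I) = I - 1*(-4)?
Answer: -15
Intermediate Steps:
Z(Y, I) = 4 + I (Z(Y, I) = I + 4 = 4 + I)
h(R, a) = -6 + 3*R
Z(-9, 11) + h(-8, -21) = (4 + 11) + (-6 + 3*(-8)) = 15 + (-6 - 24) = 15 - 30 = -15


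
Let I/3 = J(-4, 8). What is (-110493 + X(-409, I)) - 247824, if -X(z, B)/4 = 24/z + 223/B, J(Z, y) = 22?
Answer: -4836383795/13497 ≈ -3.5833e+5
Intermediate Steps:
I = 66 (I = 3*22 = 66)
X(z, B) = -892/B - 96/z (X(z, B) = -4*(24/z + 223/B) = -892/B - 96/z)
(-110493 + X(-409, I)) - 247824 = (-110493 + (-892/66 - 96/(-409))) - 247824 = (-110493 + (-892*1/66 - 96*(-1/409))) - 247824 = (-110493 + (-446/33 + 96/409)) - 247824 = (-110493 - 179246/13497) - 247824 = -1491503267/13497 - 247824 = -4836383795/13497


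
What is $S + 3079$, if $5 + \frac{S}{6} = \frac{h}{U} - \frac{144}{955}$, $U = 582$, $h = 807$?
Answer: $\frac{283130992}{92635} \approx 3056.4$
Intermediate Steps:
$S = - \frac{2092173}{92635}$ ($S = -30 + 6 \left(\frac{807}{582} - \frac{144}{955}\right) = -30 + 6 \left(807 \cdot \frac{1}{582} - \frac{144}{955}\right) = -30 + 6 \left(\frac{269}{194} - \frac{144}{955}\right) = -30 + 6 \cdot \frac{228959}{185270} = -30 + \frac{686877}{92635} = - \frac{2092173}{92635} \approx -22.585$)
$S + 3079 = - \frac{2092173}{92635} + 3079 = \frac{283130992}{92635}$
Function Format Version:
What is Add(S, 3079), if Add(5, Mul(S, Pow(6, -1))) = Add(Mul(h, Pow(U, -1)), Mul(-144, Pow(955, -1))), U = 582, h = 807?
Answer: Rational(283130992, 92635) ≈ 3056.4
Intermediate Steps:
S = Rational(-2092173, 92635) (S = Add(-30, Mul(6, Add(Mul(807, Pow(582, -1)), Mul(-144, Pow(955, -1))))) = Add(-30, Mul(6, Add(Mul(807, Rational(1, 582)), Mul(-144, Rational(1, 955))))) = Add(-30, Mul(6, Add(Rational(269, 194), Rational(-144, 955)))) = Add(-30, Mul(6, Rational(228959, 185270))) = Add(-30, Rational(686877, 92635)) = Rational(-2092173, 92635) ≈ -22.585)
Add(S, 3079) = Add(Rational(-2092173, 92635), 3079) = Rational(283130992, 92635)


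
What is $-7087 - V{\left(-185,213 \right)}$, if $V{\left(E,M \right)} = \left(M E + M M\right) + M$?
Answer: $-13264$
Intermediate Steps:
$V{\left(E,M \right)} = M + M^{2} + E M$ ($V{\left(E,M \right)} = \left(E M + M^{2}\right) + M = \left(M^{2} + E M\right) + M = M + M^{2} + E M$)
$-7087 - V{\left(-185,213 \right)} = -7087 - 213 \left(1 - 185 + 213\right) = -7087 - 213 \cdot 29 = -7087 - 6177 = -13264$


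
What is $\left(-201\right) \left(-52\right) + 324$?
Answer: $10776$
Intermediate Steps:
$\left(-201\right) \left(-52\right) + 324 = 10452 + 324 = 10776$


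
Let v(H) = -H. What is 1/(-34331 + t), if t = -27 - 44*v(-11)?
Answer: -1/34842 ≈ -2.8701e-5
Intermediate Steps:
t = -511 (t = -27 - (-44)*(-11) = -27 - 44*11 = -27 - 484 = -511)
1/(-34331 + t) = 1/(-34331 - 511) = 1/(-34842) = -1/34842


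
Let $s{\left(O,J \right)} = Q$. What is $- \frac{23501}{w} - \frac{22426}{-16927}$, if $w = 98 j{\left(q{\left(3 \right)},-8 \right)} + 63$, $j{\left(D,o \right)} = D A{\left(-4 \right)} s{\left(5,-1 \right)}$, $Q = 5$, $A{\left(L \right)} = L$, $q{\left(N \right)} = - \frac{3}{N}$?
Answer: $- \frac{352433629}{34243321} \approx -10.292$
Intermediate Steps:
$s{\left(O,J \right)} = 5$
$j{\left(D,o \right)} = - 20 D$ ($j{\left(D,o \right)} = D \left(-4\right) 5 = - 4 D 5 = - 20 D$)
$w = 2023$ ($w = 98 \left(- 20 \left(- \frac{3}{3}\right)\right) + 63 = 98 \left(- 20 \left(\left(-3\right) \frac{1}{3}\right)\right) + 63 = 98 \left(\left(-20\right) \left(-1\right)\right) + 63 = 98 \cdot 20 + 63 = 1960 + 63 = 2023$)
$- \frac{23501}{w} - \frac{22426}{-16927} = - \frac{23501}{2023} - \frac{22426}{-16927} = \left(-23501\right) \frac{1}{2023} - - \frac{22426}{16927} = - \frac{23501}{2023} + \frac{22426}{16927} = - \frac{352433629}{34243321}$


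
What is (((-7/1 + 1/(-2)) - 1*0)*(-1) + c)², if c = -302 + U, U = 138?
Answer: 97969/4 ≈ 24492.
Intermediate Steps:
c = -164 (c = -302 + 138 = -164)
(((-7/1 + 1/(-2)) - 1*0)*(-1) + c)² = (((-7/1 + 1/(-2)) - 1*0)*(-1) - 164)² = (((-7*1 + 1*(-½)) + 0)*(-1) - 164)² = (((-7 - ½) + 0)*(-1) - 164)² = ((-15/2 + 0)*(-1) - 164)² = (-15/2*(-1) - 164)² = (15/2 - 164)² = (-313/2)² = 97969/4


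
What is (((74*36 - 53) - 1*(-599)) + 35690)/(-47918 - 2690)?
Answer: -9725/12652 ≈ -0.76865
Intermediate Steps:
(((74*36 - 53) - 1*(-599)) + 35690)/(-47918 - 2690) = (((2664 - 53) + 599) + 35690)/(-50608) = ((2611 + 599) + 35690)*(-1/50608) = (3210 + 35690)*(-1/50608) = 38900*(-1/50608) = -9725/12652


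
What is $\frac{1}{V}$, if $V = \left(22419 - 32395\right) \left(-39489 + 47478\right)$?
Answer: $- \frac{1}{79698264} \approx -1.2547 \cdot 10^{-8}$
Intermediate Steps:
$V = -79698264$ ($V = \left(-9976\right) 7989 = -79698264$)
$\frac{1}{V} = \frac{1}{-79698264} = - \frac{1}{79698264}$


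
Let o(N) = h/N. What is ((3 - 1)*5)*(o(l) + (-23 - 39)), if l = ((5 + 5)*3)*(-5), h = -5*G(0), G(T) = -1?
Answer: -1861/3 ≈ -620.33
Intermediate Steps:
h = 5 (h = -5*(-1) = 5)
l = -150 (l = (10*3)*(-5) = 30*(-5) = -150)
o(N) = 5/N
((3 - 1)*5)*(o(l) + (-23 - 39)) = ((3 - 1)*5)*(5/(-150) + (-23 - 39)) = (2*5)*(5*(-1/150) - 62) = 10*(-1/30 - 62) = 10*(-1861/30) = -1861/3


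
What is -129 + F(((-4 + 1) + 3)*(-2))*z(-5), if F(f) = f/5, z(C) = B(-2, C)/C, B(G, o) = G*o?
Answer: -129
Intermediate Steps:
z(C) = -2 (z(C) = (-2*C)/C = -2)
F(f) = f/5 (F(f) = f*(⅕) = f/5)
-129 + F(((-4 + 1) + 3)*(-2))*z(-5) = -129 + ((((-4 + 1) + 3)*(-2))/5)*(-2) = -129 + (((-3 + 3)*(-2))/5)*(-2) = -129 + ((0*(-2))/5)*(-2) = -129 + ((⅕)*0)*(-2) = -129 + 0*(-2) = -129 + 0 = -129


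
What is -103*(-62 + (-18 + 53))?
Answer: 2781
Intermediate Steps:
-103*(-62 + (-18 + 53)) = -103*(-62 + 35) = -103*(-27) = 2781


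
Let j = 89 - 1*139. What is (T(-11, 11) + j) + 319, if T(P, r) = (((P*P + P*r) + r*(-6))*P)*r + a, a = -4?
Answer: 8251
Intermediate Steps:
j = -50 (j = 89 - 139 = -50)
T(P, r) = -4 + P*r*(P² - 6*r + P*r) (T(P, r) = (((P*P + P*r) + r*(-6))*P)*r - 4 = (((P² + P*r) - 6*r)*P)*r - 4 = ((P² - 6*r + P*r)*P)*r - 4 = (P*(P² - 6*r + P*r))*r - 4 = P*r*(P² - 6*r + P*r) - 4 = -4 + P*r*(P² - 6*r + P*r))
(T(-11, 11) + j) + 319 = ((-4 + 11*(-11)³ + (-11)²*11² - 6*(-11)*11²) - 50) + 319 = ((-4 + 11*(-1331) + 121*121 - 6*(-11)*121) - 50) + 319 = ((-4 - 14641 + 14641 + 7986) - 50) + 319 = (7982 - 50) + 319 = 7932 + 319 = 8251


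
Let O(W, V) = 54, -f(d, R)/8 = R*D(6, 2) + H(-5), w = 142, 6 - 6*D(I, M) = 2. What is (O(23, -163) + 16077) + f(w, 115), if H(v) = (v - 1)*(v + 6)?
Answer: 46697/3 ≈ 15566.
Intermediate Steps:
D(I, M) = ⅔ (D(I, M) = 1 - ⅙*2 = 1 - ⅓ = ⅔)
H(v) = (-1 + v)*(6 + v)
f(d, R) = 48 - 16*R/3 (f(d, R) = -8*(R*(⅔) + (-6 + (-5)² + 5*(-5))) = -8*(2*R/3 + (-6 + 25 - 25)) = -8*(2*R/3 - 6) = -8*(-6 + 2*R/3) = 48 - 16*R/3)
(O(23, -163) + 16077) + f(w, 115) = (54 + 16077) + (48 - 16/3*115) = 16131 + (48 - 1840/3) = 16131 - 1696/3 = 46697/3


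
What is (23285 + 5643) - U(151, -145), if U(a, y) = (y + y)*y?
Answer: -13122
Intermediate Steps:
U(a, y) = 2*y**2 (U(a, y) = (2*y)*y = 2*y**2)
(23285 + 5643) - U(151, -145) = (23285 + 5643) - 2*(-145)**2 = 28928 - 2*21025 = 28928 - 1*42050 = 28928 - 42050 = -13122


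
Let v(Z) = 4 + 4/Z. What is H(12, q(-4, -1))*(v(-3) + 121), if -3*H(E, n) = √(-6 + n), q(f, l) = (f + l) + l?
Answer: -742*I*√3/9 ≈ -142.8*I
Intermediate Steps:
q(f, l) = f + 2*l
H(E, n) = -√(-6 + n)/3
H(12, q(-4, -1))*(v(-3) + 121) = (-√(-6 + (-4 + 2*(-1)))/3)*((4 + 4/(-3)) + 121) = (-√(-6 + (-4 - 2))/3)*((4 + 4*(-⅓)) + 121) = (-√(-6 - 6)/3)*((4 - 4/3) + 121) = (-2*I*√3/3)*(8/3 + 121) = -2*I*√3/3*(371/3) = -742*I*√3/9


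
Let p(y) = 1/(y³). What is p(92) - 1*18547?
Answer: -14442326335/778688 ≈ -18547.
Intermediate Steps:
p(y) = y⁻³
p(92) - 1*18547 = 92⁻³ - 1*18547 = 1/778688 - 18547 = -14442326335/778688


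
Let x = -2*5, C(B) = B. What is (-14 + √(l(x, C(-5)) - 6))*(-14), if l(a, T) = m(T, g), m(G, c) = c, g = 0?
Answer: 196 - 14*I*√6 ≈ 196.0 - 34.293*I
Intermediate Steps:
x = -10
l(a, T) = 0
(-14 + √(l(x, C(-5)) - 6))*(-14) = (-14 + √(0 - 6))*(-14) = (-14 + √(-6))*(-14) = (-14 + I*√6)*(-14) = 196 - 14*I*√6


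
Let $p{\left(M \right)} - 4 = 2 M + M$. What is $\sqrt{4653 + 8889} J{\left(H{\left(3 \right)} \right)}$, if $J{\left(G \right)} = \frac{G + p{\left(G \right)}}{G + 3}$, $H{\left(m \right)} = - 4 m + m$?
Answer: $\frac{16 \sqrt{13542}}{3} \approx 620.64$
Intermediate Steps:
$p{\left(M \right)} = 4 + 3 M$ ($p{\left(M \right)} = 4 + \left(2 M + M\right) = 4 + 3 M$)
$H{\left(m \right)} = - 3 m$
$J{\left(G \right)} = \frac{4 + 4 G}{3 + G}$ ($J{\left(G \right)} = \frac{G + \left(4 + 3 G\right)}{G + 3} = \frac{4 + 4 G}{3 + G}$)
$\sqrt{4653 + 8889} J{\left(H{\left(3 \right)} \right)} = \sqrt{4653 + 8889} \frac{4 \left(1 - 9\right)}{3 - 9} = \sqrt{13542} \frac{4 \left(1 - 9\right)}{3 - 9} = \sqrt{13542} \cdot 4 \frac{1}{-6} \left(-8\right) = \sqrt{13542} \cdot 4 \left(- \frac{1}{6}\right) \left(-8\right) = \sqrt{13542} \cdot \frac{16}{3} = \frac{16 \sqrt{13542}}{3}$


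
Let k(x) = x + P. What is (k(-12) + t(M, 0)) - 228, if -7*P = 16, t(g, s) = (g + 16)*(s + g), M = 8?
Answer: -352/7 ≈ -50.286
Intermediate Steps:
t(g, s) = (16 + g)*(g + s)
P = -16/7 (P = -1/7*16 = -16/7 ≈ -2.2857)
k(x) = -16/7 + x (k(x) = x - 16/7 = -16/7 + x)
(k(-12) + t(M, 0)) - 228 = ((-16/7 - 12) + (8**2 + 16*8 + 16*0 + 8*0)) - 228 = (-100/7 + (64 + 128 + 0 + 0)) - 228 = (-100/7 + 192) - 228 = 1244/7 - 228 = -352/7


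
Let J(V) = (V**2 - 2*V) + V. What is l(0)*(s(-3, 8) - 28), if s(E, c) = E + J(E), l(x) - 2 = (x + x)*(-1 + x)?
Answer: -38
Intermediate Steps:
J(V) = V**2 - V
l(x) = 2 + 2*x*(-1 + x) (l(x) = 2 + (x + x)*(-1 + x) = 2 + (2*x)*(-1 + x) = 2 + 2*x*(-1 + x))
s(E, c) = E + E*(-1 + E)
l(0)*(s(-3, 8) - 28) = (2 - 2*0 + 2*0**2)*((-3)**2 - 28) = (2 + 0 + 2*0)*(9 - 28) = (2 + 0 + 0)*(-19) = 2*(-19) = -38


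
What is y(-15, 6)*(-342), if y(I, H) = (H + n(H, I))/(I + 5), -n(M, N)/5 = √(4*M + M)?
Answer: 1026/5 - 171*√30 ≈ -731.41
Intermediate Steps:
n(M, N) = -5*√5*√M (n(M, N) = -5*√(4*M + M) = -5*√5*√M)
y(I, H) = (H - 5*√5*√H)/(5 + I) (y(I, H) = (H - 5*√5*√H)/(I + 5) = (H - 5*√5*√H)/(5 + I))
y(-15, 6)*(-342) = ((6 - 5*√5*√6)/(5 - 15))*(-342) = ((6 - 5*√30)/(-10))*(-342) = -(6 - 5*√30)/10*(-342) = (-⅗ + √30/2)*(-342) = 1026/5 - 171*√30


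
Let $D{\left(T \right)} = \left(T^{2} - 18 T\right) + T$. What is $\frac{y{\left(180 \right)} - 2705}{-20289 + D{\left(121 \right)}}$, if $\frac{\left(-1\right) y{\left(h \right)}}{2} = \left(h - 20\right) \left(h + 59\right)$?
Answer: $\frac{15837}{1541} \approx 10.277$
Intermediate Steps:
$D{\left(T \right)} = T^{2} - 17 T$
$y{\left(h \right)} = - 2 \left(-20 + h\right) \left(59 + h\right)$ ($y{\left(h \right)} = - 2 \left(h - 20\right) \left(h + 59\right) = - 2 \left(-20 + h\right) \left(59 + h\right)$)
$\frac{y{\left(180 \right)} - 2705}{-20289 + D{\left(121 \right)}} = \frac{\left(2360 - 14040 - 2 \cdot 180^{2}\right) - 2705}{-20289 + 121 \left(-17 + 121\right)} = \frac{\left(2360 - 14040 - 64800\right) - 2705}{-20289 + 121 \cdot 104} = \frac{\left(2360 - 14040 - 64800\right) - 2705}{-20289 + 12584} = \frac{-76480 - 2705}{-7705} = \left(-79185\right) \left(- \frac{1}{7705}\right) = \frac{15837}{1541}$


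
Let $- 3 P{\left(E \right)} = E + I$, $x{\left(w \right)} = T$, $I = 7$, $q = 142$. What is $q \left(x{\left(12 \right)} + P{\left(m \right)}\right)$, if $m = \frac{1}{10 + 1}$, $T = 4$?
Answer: $\frac{2556}{11} \approx 232.36$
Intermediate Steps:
$x{\left(w \right)} = 4$
$m = \frac{1}{11} \approx 0.090909$
$P{\left(E \right)} = - \frac{7}{3} - \frac{E}{3}$ ($P{\left(E \right)} = - \frac{E + 7}{3} = - \frac{7 + E}{3} = - \frac{7}{3} - \frac{E}{3}$)
$q \left(x{\left(12 \right)} + P{\left(m \right)}\right) = 142 \left(4 - \frac{26}{11}\right) = 142 \cdot \frac{18}{11} = \frac{2556}{11}$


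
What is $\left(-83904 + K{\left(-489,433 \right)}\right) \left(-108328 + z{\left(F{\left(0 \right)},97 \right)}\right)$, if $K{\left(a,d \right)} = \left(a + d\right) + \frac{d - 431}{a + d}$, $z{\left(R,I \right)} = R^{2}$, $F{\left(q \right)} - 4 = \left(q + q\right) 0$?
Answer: $\frac{63657155718}{7} \approx 9.0939 \cdot 10^{9}$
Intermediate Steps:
$F{\left(q \right)} = 4$ ($F{\left(q \right)} = 4 + \left(q + q\right) 0 = 4 + 2 q 0 = 4 + 0 = 4$)
$K{\left(a,d \right)} = a + d + \frac{-431 + d}{a + d}$ ($K{\left(a,d \right)} = \left(a + d\right) + \frac{-431 + d}{a + d} = a + d + \frac{-431 + d}{a + d}$)
$\left(-83904 + K{\left(-489,433 \right)}\right) \left(-108328 + z{\left(F{\left(0 \right)},97 \right)}\right) = \left(-83904 + \frac{-431 + 433 + \left(-489\right)^{2} + 433^{2} + 2 \left(-489\right) 433}{-489 + 433}\right) \left(-108328 + 4^{2}\right) = \left(-83904 + \frac{-431 + 433 + 239121 + 187489 - 423474}{-56}\right) \left(-108328 + 16\right) = \left(-83904 - \frac{1569}{28}\right) \left(-108312\right) = \left(- \frac{2350881}{28}\right) \left(-108312\right) = \frac{63657155718}{7}$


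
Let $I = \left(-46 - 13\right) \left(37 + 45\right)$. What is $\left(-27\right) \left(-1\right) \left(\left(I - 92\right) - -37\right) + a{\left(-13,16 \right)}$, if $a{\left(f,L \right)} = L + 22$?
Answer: $-132073$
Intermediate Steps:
$a{\left(f,L \right)} = 22 + L$
$I = -4838$ ($I = \left(-59\right) 82 = -4838$)
$\left(-27\right) \left(-1\right) \left(\left(I - 92\right) - -37\right) + a{\left(-13,16 \right)} = \left(-27\right) \left(-1\right) \left(\left(-4838 - 92\right) - -37\right) + \left(22 + 16\right) = 27 \left(-4930 + 37\right) + 38 = 27 \left(-4893\right) + 38 = -132111 + 38 = -132073$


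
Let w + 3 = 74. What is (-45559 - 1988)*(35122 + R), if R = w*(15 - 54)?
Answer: -1538288091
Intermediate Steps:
w = 71 (w = -3 + 74 = 71)
R = -2769 (R = 71*(15 - 54) = 71*(-39) = -2769)
(-45559 - 1988)*(35122 + R) = (-45559 - 1988)*(35122 - 2769) = -47547*32353 = -1538288091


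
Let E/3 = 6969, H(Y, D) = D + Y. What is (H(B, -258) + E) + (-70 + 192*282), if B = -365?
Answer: 74358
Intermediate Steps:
E = 20907 (E = 3*6969 = 20907)
(H(B, -258) + E) + (-70 + 192*282) = ((-258 - 365) + 20907) + (-70 + 192*282) = (-623 + 20907) + (-70 + 54144) = 20284 + 54074 = 74358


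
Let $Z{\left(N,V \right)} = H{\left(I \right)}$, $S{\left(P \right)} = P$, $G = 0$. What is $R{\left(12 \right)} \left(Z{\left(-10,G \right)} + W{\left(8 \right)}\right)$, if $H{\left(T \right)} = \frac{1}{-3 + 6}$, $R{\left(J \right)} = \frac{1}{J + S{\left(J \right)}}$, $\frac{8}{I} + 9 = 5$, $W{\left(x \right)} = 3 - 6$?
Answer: $- \frac{1}{9} \approx -0.11111$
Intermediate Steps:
$W{\left(x \right)} = -3$ ($W{\left(x \right)} = 3 - 6 = -3$)
$I = -2$ ($I = \frac{8}{-9 + 5} = \frac{8}{-4} = 8 \left(- \frac{1}{4}\right) = -2$)
$R{\left(J \right)} = \frac{1}{2 J}$ ($R{\left(J \right)} = \frac{1}{J + J} = \frac{1}{2 J}$)
$H{\left(T \right)} = \frac{1}{3}$
$Z{\left(N,V \right)} = \frac{1}{3}$
$R{\left(12 \right)} \left(Z{\left(-10,G \right)} + W{\left(8 \right)}\right) = \frac{1}{2 \cdot 12} \left(\frac{1}{3} - 3\right) = \frac{1}{2} \cdot \frac{1}{12} \left(- \frac{8}{3}\right) = \frac{1}{24} \left(- \frac{8}{3}\right) = - \frac{1}{9}$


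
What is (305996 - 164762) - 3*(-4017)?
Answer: 153285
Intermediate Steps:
(305996 - 164762) - 3*(-4017) = 141234 + 12051 = 153285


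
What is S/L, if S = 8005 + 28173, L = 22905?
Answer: 36178/22905 ≈ 1.5795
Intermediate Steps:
S = 36178
S/L = 36178/22905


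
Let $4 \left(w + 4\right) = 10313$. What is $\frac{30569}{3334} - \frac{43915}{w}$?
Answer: $- \frac{270881447}{34330198} \approx -7.8905$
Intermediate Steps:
$w = \frac{10297}{4}$ ($w = -4 + \frac{1}{4} \cdot 10313 = -4 + \frac{10313}{4} = \frac{10297}{4} \approx 2574.3$)
$\frac{30569}{3334} - \frac{43915}{w} = \frac{30569}{3334} - \frac{43915}{\frac{10297}{4}} = 30569 \cdot \frac{1}{3334} - \frac{175660}{10297} = \frac{30569}{3334} - \frac{175660}{10297} = - \frac{270881447}{34330198}$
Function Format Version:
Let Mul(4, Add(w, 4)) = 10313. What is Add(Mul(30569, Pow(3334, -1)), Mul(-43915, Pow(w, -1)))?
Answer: Rational(-270881447, 34330198) ≈ -7.8905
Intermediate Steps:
w = Rational(10297, 4) (w = Add(-4, Mul(Rational(1, 4), 10313)) = Add(-4, Rational(10313, 4)) = Rational(10297, 4) ≈ 2574.3)
Add(Mul(30569, Pow(3334, -1)), Mul(-43915, Pow(w, -1))) = Add(Mul(30569, Pow(3334, -1)), Mul(-43915, Pow(Rational(10297, 4), -1))) = Add(Mul(30569, Rational(1, 3334)), Mul(-43915, Rational(4, 10297))) = Add(Rational(30569, 3334), Rational(-175660, 10297)) = Rational(-270881447, 34330198)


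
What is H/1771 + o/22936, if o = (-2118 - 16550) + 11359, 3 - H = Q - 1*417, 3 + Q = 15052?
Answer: -348474983/40619656 ≈ -8.5790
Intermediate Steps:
Q = 15049 (Q = -3 + 15052 = 15049)
H = -14629 (H = 3 - (15049 - 1*417) = 3 - (15049 - 417) = 3 - 1*14632 = 3 - 14632 = -14629)
o = -7309 (o = -18668 + 11359 = -7309)
H/1771 + o/22936 = -14629/1771 - 7309/22936 = -348474983/40619656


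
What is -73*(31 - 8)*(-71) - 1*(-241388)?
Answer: 360597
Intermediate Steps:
-73*(31 - 8)*(-71) - 1*(-241388) = -73*23*(-71) + 241388 = -1679*(-71) + 241388 = 119209 + 241388 = 360597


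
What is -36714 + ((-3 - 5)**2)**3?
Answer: 225430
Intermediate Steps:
-36714 + ((-3 - 5)**2)**3 = -36714 + ((-8)**2)**3 = -36714 + 64**3 = -36714 + 262144 = 225430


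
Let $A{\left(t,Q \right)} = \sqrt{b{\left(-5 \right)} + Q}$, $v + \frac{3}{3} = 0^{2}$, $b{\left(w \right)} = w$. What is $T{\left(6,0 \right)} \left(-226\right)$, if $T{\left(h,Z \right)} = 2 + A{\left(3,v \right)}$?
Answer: $-452 - 226 i \sqrt{6} \approx -452.0 - 553.58 i$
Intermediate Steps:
$v = -1$ ($v = -1 + 0^{2} = -1 + 0 = -1$)
$A{\left(t,Q \right)} = \sqrt{-5 + Q}$
$T{\left(h,Z \right)} = 2 + i \sqrt{6}$ ($T{\left(h,Z \right)} = 2 + \sqrt{-5 - 1} = 2 + \sqrt{-6} = 2 + i \sqrt{6}$)
$T{\left(6,0 \right)} \left(-226\right) = \left(2 + i \sqrt{6}\right) \left(-226\right) = -452 - 226 i \sqrt{6}$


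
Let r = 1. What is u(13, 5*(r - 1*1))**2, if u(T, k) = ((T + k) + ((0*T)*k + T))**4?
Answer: 208827064576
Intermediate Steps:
u(T, k) = (k + 2*T)**4 (u(T, k) = ((T + k) + (0*k + T))**4 = ((T + k) + (0 + T))**4 = ((T + k) + T)**4 = (k + 2*T)**4)
u(13, 5*(r - 1*1))**2 = ((5*(1 - 1*1) + 2*13)**4)**2 = ((5*(1 - 1) + 26)**4)**2 = ((5*0 + 26)**4)**2 = ((0 + 26)**4)**2 = (26**4)**2 = 456976**2 = 208827064576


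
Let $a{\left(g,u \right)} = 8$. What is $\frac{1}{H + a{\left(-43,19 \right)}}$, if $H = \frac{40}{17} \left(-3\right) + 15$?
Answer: $\frac{17}{271} \approx 0.062731$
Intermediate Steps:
$H = \frac{135}{17}$ ($H = 40 \cdot \frac{1}{17} \left(-3\right) + 15 = \frac{40}{17} \left(-3\right) + 15 = - \frac{120}{17} + 15 = \frac{135}{17} \approx 7.9412$)
$\frac{1}{H + a{\left(-43,19 \right)}} = \frac{1}{\frac{135}{17} + 8} = \frac{1}{\frac{271}{17}} = \frac{17}{271}$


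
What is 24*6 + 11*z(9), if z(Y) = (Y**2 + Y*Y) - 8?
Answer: 1838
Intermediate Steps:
z(Y) = -8 + 2*Y**2 (z(Y) = (Y**2 + Y**2) - 8 = 2*Y**2 - 8 = -8 + 2*Y**2)
24*6 + 11*z(9) = 24*6 + 11*(-8 + 2*9**2) = 144 + 11*(-8 + 2*81) = 144 + 11*(-8 + 162) = 144 + 11*154 = 144 + 1694 = 1838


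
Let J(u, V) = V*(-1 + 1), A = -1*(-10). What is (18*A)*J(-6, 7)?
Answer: 0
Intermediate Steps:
A = 10
J(u, V) = 0 (J(u, V) = V*0 = 0)
(18*A)*J(-6, 7) = (18*10)*0 = 180*0 = 0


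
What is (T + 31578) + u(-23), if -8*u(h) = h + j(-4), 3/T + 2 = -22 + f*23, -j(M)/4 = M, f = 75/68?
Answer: 7832105/248 ≈ 31581.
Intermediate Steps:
f = 75/68 (f = 75*(1/68) = 75/68 ≈ 1.1029)
j(M) = -4*M
T = 68/31 (T = 3/(-2 + (-22 + (75/68)*23)) = 3/(-2 + (-22 + 1725/68)) = 3/(-2 + 229/68) = 3/(93/68) = 3*(68/93) = 68/31 ≈ 2.1936)
u(h) = -2 - h/8 (u(h) = -(h - 4*(-4))/8 = -(h + 16)/8 = -(16 + h)/8 = -2 - h/8)
(T + 31578) + u(-23) = (68/31 + 31578) + (-2 - ⅛*(-23)) = 978986/31 + (-2 + 23/8) = 978986/31 + 7/8 = 7832105/248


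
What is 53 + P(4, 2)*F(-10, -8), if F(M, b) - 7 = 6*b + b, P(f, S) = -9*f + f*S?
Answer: 1425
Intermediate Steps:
P(f, S) = -9*f + S*f
F(M, b) = 7 + 7*b (F(M, b) = 7 + (6*b + b) = 7 + 7*b)
53 + P(4, 2)*F(-10, -8) = 53 + (4*(-9 + 2))*(7 + 7*(-8)) = 53 + (4*(-7))*(7 - 56) = 53 - 28*(-49) = 53 + 1372 = 1425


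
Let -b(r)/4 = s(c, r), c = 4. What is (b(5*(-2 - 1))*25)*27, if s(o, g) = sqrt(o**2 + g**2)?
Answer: -2700*sqrt(241) ≈ -41915.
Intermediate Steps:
s(o, g) = sqrt(g**2 + o**2)
b(r) = -4*sqrt(16 + r**2) (b(r) = -4*sqrt(r**2 + 4**2) = -4*sqrt(r**2 + 16) = -4*sqrt(16 + r**2))
(b(5*(-2 - 1))*25)*27 = (-4*sqrt(16 + (5*(-2 - 1))**2)*25)*27 = (-4*sqrt(16 + (5*(-3))**2)*25)*27 = (-4*sqrt(16 + (-15)**2)*25)*27 = (-4*sqrt(16 + 225)*25)*27 = (-4*sqrt(241)*25)*27 = -100*sqrt(241)*27 = -2700*sqrt(241)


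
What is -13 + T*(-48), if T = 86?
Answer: -4141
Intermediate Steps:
-13 + T*(-48) = -13 + 86*(-48) = -13 - 4128 = -4141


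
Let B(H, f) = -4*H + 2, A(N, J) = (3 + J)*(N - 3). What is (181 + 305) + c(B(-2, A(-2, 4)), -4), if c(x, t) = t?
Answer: 482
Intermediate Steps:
A(N, J) = (-3 + N)*(3 + J) (A(N, J) = (3 + J)*(-3 + N) = (-3 + N)*(3 + J))
B(H, f) = 2 - 4*H
(181 + 305) + c(B(-2, A(-2, 4)), -4) = (181 + 305) - 4 = 486 - 4 = 482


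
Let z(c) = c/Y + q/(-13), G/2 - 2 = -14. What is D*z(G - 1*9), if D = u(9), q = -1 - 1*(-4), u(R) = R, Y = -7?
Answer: 3672/91 ≈ 40.352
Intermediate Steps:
G = -24 (G = 4 + 2*(-14) = 4 - 28 = -24)
q = 3 (q = -1 + 4 = 3)
z(c) = -3/13 - c/7 (z(c) = c/(-7) + 3/(-13) = c*(-1/7) + 3*(-1/13) = -c/7 - 3/13 = -3/13 - c/7)
D = 9
D*z(G - 1*9) = 9*(-3/13 - (-24 - 1*9)/7) = 9*(-3/13 - (-24 - 9)/7) = 9*(-3/13 - 1/7*(-33)) = 9*(-3/13 + 33/7) = 9*(408/91) = 3672/91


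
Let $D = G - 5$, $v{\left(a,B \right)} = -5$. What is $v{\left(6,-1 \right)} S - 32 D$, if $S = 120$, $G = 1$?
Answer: $-472$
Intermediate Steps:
$D = -4$ ($D = 1 - 5 = -4$)
$v{\left(6,-1 \right)} S - 32 D = \left(-5\right) 120 - -128 = -600 + 128 = -472$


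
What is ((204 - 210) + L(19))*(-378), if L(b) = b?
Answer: -4914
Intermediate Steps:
((204 - 210) + L(19))*(-378) = ((204 - 210) + 19)*(-378) = (-6 + 19)*(-378) = 13*(-378) = -4914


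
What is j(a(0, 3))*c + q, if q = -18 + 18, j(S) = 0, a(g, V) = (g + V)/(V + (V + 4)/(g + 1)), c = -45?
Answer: 0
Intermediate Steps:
a(g, V) = (V + g)/(V + (4 + V)/(1 + g))
q = 0
j(a(0, 3))*c + q = 0*(-45) + 0 = 0 + 0 = 0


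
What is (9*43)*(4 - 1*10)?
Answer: -2322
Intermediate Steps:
(9*43)*(4 - 1*10) = 387*(4 - 10) = 387*(-6) = -2322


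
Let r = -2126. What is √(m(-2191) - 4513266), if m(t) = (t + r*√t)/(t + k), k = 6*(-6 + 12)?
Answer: √(-20959715414045 + 4581530*I*√2191)/2155 ≈ 0.010868 + 2124.4*I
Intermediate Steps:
k = 36 (k = 6*6 = 36)
m(t) = (t - 2126*√t)/(36 + t) (m(t) = (t - 2126*√t)/(t + 36) = (t - 2126*√t)/(36 + t))
√(m(-2191) - 4513266) = √((-2191 - 2126*I*√2191)/(36 - 2191) - 4513266) = √((-2191 - 2126*I*√2191)/(-2155) - 4513266) = √(-(-2191 - 2126*I*√2191)/2155 - 4513266) = √((2191/2155 + 2126*I*√2191/2155) - 4513266) = √(-9726086039/2155 + 2126*I*√2191/2155)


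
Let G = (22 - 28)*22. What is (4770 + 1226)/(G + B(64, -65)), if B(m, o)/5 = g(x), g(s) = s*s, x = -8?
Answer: 1499/47 ≈ 31.894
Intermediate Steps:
g(s) = s**2
B(m, o) = 320 (B(m, o) = 5*(-8)**2 = 5*64 = 320)
G = -132 (G = -6*22 = -132)
(4770 + 1226)/(G + B(64, -65)) = (4770 + 1226)/(-132 + 320) = 5996/188 = 5996*(1/188) = 1499/47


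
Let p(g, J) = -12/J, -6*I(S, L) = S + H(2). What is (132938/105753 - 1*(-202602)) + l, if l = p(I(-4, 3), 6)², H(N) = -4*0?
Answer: 21426325256/105753 ≈ 2.0261e+5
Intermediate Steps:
H(N) = 0
I(S, L) = -S/6 (I(S, L) = -(S + 0)/6 = -S/6)
l = 4 (l = (-12/6)² = (-12*⅙)² = (-2)² = 4)
(132938/105753 - 1*(-202602)) + l = (132938/105753 - 1*(-202602)) + 4 = (132938*(1/105753) + 202602) + 4 = (132938/105753 + 202602) + 4 = 21425902244/105753 + 4 = 21426325256/105753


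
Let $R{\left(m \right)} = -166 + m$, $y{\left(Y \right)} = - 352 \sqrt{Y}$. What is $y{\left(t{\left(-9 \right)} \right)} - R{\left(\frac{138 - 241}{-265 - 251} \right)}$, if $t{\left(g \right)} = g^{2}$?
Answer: $- \frac{1549135}{516} \approx -3002.2$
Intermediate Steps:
$y{\left(t{\left(-9 \right)} \right)} - R{\left(\frac{138 - 241}{-265 - 251} \right)} = - 352 \sqrt{\left(-9\right)^{2}} - \left(-166 + \frac{138 - 241}{-265 - 251}\right) = - 352 \sqrt{81} - \left(-166 - \frac{103}{-516}\right) = \left(-352\right) 9 - \left(-166 - - \frac{103}{516}\right) = -3168 - \left(-166 + \frac{103}{516}\right) = -3168 - - \frac{85553}{516} = -3168 + \frac{85553}{516} = - \frac{1549135}{516}$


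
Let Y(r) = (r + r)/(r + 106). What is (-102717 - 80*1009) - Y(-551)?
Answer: -81630567/445 ≈ -1.8344e+5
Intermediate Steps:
Y(r) = 2*r/(106 + r) (Y(r) = (2*r)/(106 + r) = 2*r/(106 + r))
(-102717 - 80*1009) - Y(-551) = (-102717 - 80*1009) - 2*(-551)/(106 - 551) = (-102717 - 1*80720) - 2*(-551)/(-445) = (-102717 - 80720) - 2*(-551)*(-1)/445 = -183437 - 1*1102/445 = -183437 - 1102/445 = -81630567/445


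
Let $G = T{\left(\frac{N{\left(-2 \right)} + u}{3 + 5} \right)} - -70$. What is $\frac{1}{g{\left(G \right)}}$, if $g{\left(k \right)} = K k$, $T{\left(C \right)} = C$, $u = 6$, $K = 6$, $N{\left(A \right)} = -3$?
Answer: $\frac{4}{1689} \approx 0.0023683$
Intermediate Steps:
$G = \frac{563}{8}$ ($G = \frac{-3 + 6}{3 + 5} - -70 = \frac{3}{8} + 70 = \frac{563}{8} \approx 70.375$)
$g{\left(k \right)} = 6 k$
$\frac{1}{g{\left(G \right)}} = \frac{1}{6 \cdot \frac{563}{8}} = \frac{1}{\frac{1689}{4}} = \frac{4}{1689}$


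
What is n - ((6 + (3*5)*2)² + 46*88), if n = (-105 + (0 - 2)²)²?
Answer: 4857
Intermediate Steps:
n = 10201 (n = (-105 + (-2)²)² = (-105 + 4)² = (-101)² = 10201)
n - ((6 + (3*5)*2)² + 46*88) = 10201 - ((6 + (3*5)*2)² + 46*88) = 10201 - ((6 + 15*2)² + 4048) = 10201 - ((6 + 30)² + 4048) = 10201 - (36² + 4048) = 10201 - (1296 + 4048) = 10201 - 1*5344 = 10201 - 5344 = 4857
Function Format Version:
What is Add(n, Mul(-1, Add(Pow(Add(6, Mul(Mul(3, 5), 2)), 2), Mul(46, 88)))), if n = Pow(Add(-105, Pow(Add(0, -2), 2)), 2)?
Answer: 4857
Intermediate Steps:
n = 10201 (n = Pow(Add(-105, Pow(-2, 2)), 2) = Pow(Add(-105, 4), 2) = Pow(-101, 2) = 10201)
Add(n, Mul(-1, Add(Pow(Add(6, Mul(Mul(3, 5), 2)), 2), Mul(46, 88)))) = Add(10201, Mul(-1, Add(Pow(Add(6, Mul(Mul(3, 5), 2)), 2), Mul(46, 88)))) = Add(10201, Mul(-1, Add(Pow(Add(6, Mul(15, 2)), 2), 4048))) = Add(10201, Mul(-1, Add(Pow(Add(6, 30), 2), 4048))) = Add(10201, Mul(-1, Add(Pow(36, 2), 4048))) = Add(10201, Mul(-1, Add(1296, 4048))) = Add(10201, Mul(-1, 5344)) = Add(10201, -5344) = 4857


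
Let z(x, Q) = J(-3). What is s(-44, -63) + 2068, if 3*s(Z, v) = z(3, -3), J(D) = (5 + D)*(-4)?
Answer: 6196/3 ≈ 2065.3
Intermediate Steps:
J(D) = -20 - 4*D
z(x, Q) = -8 (z(x, Q) = -20 - 4*(-3) = -20 + 12 = -8)
s(Z, v) = -8/3 (s(Z, v) = (1/3)*(-8) = -8/3)
s(-44, -63) + 2068 = -8/3 + 2068 = 6196/3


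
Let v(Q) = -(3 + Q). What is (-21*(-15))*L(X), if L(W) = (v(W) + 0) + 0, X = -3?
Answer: 0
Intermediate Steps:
v(Q) = -3 - Q
L(W) = -3 - W (L(W) = ((-3 - W) + 0) + 0 = (-3 - W) + 0 = -3 - W)
(-21*(-15))*L(X) = (-21*(-15))*(-3 - 1*(-3)) = 315*(-3 + 3) = 315*0 = 0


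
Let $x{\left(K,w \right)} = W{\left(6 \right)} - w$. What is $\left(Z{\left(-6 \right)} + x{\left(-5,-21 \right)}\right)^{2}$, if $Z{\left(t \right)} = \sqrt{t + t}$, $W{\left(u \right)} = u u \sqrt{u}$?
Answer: $\left(21 + 36 \sqrt{6} + 2 i \sqrt{3}\right)^{2} \approx 11909.0 + 756.43 i$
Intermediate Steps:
$W{\left(u \right)} = u^{\frac{5}{2}}$ ($W{\left(u \right)} = u^{2} \sqrt{u} = u^{\frac{5}{2}}$)
$Z{\left(t \right)} = \sqrt{2} \sqrt{t}$ ($Z{\left(t \right)} = \sqrt{2 t} = \sqrt{2} \sqrt{t}$)
$x{\left(K,w \right)} = - w + 36 \sqrt{6}$ ($x{\left(K,w \right)} = 6^{\frac{5}{2}} - w = 36 \sqrt{6} - w = - w + 36 \sqrt{6}$)
$\left(Z{\left(-6 \right)} + x{\left(-5,-21 \right)}\right)^{2} = \left(\sqrt{2} \sqrt{-6} - \left(-21 - 36 \sqrt{6}\right)\right)^{2} = \left(\sqrt{2} i \sqrt{6} + \left(21 + 36 \sqrt{6}\right)\right)^{2} = \left(2 i \sqrt{3} + \left(21 + 36 \sqrt{6}\right)\right)^{2} = \left(21 + 36 \sqrt{6} + 2 i \sqrt{3}\right)^{2}$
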